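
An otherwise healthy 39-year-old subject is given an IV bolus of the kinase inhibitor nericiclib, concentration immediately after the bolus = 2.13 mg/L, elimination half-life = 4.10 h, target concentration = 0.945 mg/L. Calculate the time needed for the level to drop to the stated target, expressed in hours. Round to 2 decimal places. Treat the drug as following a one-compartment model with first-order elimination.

k = ln2 / t½ = 0.693147 / 4.10 = 0.1691 h⁻¹
t = ln(C₀ / C) / k = ln(2.130 / 0.945) / 0.1691
  = ln(2.254) / 0.1691 = 0.8127 / 0.1691 = 4.806 h

4.81 h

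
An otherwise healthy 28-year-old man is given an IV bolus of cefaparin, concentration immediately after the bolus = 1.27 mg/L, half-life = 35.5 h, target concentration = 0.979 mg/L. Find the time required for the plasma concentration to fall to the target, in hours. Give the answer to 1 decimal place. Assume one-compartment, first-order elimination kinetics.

13.3 h

k = ln2 / t½ = 0.693147 / 35.5 = 0.01953 h⁻¹
t = ln(C₀ / C) / k = ln(1.270 / 0.979) / 0.01953
  = ln(1.297) / 0.01953 = 0.2601 / 0.01953 = 13.32 h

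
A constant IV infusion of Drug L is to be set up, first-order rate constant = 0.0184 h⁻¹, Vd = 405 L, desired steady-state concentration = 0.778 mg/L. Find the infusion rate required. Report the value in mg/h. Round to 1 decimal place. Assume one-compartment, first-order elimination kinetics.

5.8 mg/h

CL = k × Vd = 0.01840 × 405 = 7.452 L/h
At steady state, infusion rate R₀ = Css × CL = 0.778 × 7.452 = 5.798 mg/h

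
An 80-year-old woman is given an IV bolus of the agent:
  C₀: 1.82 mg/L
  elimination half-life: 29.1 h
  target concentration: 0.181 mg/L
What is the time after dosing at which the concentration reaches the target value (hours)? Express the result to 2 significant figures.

97 h

k = ln2 / t½ = 0.693147 / 29.1 = 0.02382 h⁻¹
t = ln(C₀ / C) / k = ln(1.820 / 0.181) / 0.02382
  = ln(10.06) / 0.02382 = 2.309 / 0.02382 = 96.94 h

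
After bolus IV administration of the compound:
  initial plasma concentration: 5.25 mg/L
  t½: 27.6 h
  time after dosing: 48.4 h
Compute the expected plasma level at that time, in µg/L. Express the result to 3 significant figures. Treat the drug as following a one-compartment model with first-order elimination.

1560 µg/L

k = ln2 / t½ = 0.693147 / 27.6 = 0.02511 h⁻¹
C = C₀ · e^(−k·t) = 5.250 × e^(−0.02511 × 48.4)
  = 5.250 × 0.2966 = 1.557 mg/L
Convert: 1.557 mg/L × 1000 = 1557 µg/L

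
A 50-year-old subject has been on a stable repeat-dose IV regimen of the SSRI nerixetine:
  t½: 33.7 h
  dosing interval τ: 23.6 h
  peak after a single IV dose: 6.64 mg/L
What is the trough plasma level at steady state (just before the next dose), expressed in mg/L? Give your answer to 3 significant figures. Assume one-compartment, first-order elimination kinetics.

k = ln2 / t½ = 0.693147 / 33.7 = 0.02057 h⁻¹
e^(−kτ) = e^(−0.02057 × 23.6) = 0.6154
Accumulation ratio R = 1 / (1 − e^(−kτ)) = 1 / (1 − 0.6154) = 2.600
Steady-state trough = C₀ × R × e^(−kτ) = 6.64 × 2.600 × 0.6154 = 10.62 mg/L

10.6 mg/L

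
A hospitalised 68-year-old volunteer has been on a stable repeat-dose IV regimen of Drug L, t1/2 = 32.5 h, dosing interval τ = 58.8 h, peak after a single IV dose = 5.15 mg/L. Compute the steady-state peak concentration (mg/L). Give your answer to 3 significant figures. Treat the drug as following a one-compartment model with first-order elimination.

k = ln2 / t½ = 0.693147 / 32.5 = 0.02133 h⁻¹
e^(−kτ) = e^(−0.02133 × 58.8) = 0.2853
Accumulation ratio R = 1 / (1 − e^(−kτ)) = 1 / (1 − 0.2853) = 1.399
Steady-state peak = C₀ × R = 5.15 × 1.399 = 7.205 mg/L

7.21 mg/L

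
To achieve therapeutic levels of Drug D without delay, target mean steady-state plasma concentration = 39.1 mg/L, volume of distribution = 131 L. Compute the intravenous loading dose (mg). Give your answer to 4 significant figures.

LD = Css × Vd = 39.1 × 131 = 5122 mg

5122 mg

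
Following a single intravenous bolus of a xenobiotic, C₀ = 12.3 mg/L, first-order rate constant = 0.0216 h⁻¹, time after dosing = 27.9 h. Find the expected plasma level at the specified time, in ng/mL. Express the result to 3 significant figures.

6730 ng/mL

C = C₀ · e^(−k·t) = 12.30 × e^(−0.02160 × 27.9)
  = 12.30 × 0.5474 = 6.733 mg/L
Convert: 6.733 mg/L × 1000 = 6733 ng/mL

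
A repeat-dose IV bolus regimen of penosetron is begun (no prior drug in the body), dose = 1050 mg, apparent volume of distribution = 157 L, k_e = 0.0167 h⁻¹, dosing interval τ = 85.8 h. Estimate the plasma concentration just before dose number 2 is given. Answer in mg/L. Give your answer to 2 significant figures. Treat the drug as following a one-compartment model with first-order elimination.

C₀ per dose = Dose / Vd = 1050 / 157 = 6.688 mg/L
Fraction remaining after one interval: r = e^(−kτ) = e^(−0.01670 × 85.8) = 0.2386
Before dose 2, 1 dose has been given (aged 1τ).
C_trough = C₀ × r = 6.688 × 0.2386 = 1.596 mg/L

1.6 mg/L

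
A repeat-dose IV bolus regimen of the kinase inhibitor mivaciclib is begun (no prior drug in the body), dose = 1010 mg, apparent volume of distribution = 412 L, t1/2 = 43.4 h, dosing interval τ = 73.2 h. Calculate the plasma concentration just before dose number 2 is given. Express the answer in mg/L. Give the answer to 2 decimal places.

C₀ per dose = Dose / Vd = 1010 / 412 = 2.451 mg/L
k = ln2 / t½ = 0.693147 / 43.4 = 0.01597 h⁻¹
Fraction remaining after one interval: r = e^(−kτ) = e^(−0.01597 × 73.2) = 0.3107
Before dose 2, 1 dose has been given (aged 1τ).
C_trough = C₀ × r = 2.451 × 0.3107 = 0.7615 mg/L

0.76 mg/L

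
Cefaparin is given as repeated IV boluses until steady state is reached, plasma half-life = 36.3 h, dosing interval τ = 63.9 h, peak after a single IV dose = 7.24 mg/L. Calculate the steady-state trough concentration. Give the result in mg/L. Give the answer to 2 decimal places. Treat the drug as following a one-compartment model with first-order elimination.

k = ln2 / t½ = 0.693147 / 36.3 = 0.01909 h⁻¹
e^(−kτ) = e^(−0.01909 × 63.9) = 0.2953
Accumulation ratio R = 1 / (1 − e^(−kτ)) = 1 / (1 − 0.2953) = 1.419
Steady-state trough = C₀ × R × e^(−kτ) = 7.24 × 1.419 × 0.2953 = 3.034 mg/L

3.03 mg/L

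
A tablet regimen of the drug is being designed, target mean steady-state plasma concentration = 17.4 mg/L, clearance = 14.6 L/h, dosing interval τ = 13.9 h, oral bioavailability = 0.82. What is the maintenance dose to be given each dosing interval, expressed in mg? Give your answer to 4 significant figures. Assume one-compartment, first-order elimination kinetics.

4306 mg

At steady state, F × (Dose/τ) = Css × CL.
Dose = Css × CL × τ / F = 17.4 × 14.60 × 13.9 / 0.82 = 4306 mg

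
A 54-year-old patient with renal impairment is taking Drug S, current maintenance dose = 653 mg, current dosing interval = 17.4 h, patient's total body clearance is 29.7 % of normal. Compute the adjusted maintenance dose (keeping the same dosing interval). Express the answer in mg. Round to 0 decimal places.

194 mg

To keep the same average steady-state level, dosing rate must scale with clearance.
CL ratio = 29.7 / 100 = 0.2970
New dose (same interval) = 653 × 0.2970 = 193.9 mg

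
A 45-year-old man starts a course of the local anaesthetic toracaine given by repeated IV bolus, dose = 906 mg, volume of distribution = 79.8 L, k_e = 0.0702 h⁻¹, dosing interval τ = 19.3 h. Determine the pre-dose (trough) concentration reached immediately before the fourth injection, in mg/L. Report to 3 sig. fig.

3.88 mg/L

C₀ per dose = Dose / Vd = 906 / 79.8 = 11.35 mg/L
Fraction remaining after one interval: r = e^(−kτ) = e^(−0.07020 × 19.3) = 0.2580
Before dose 4, 3 doses have been given (aged 1τ, 2τ, 3τ).
C_trough = C₀ × (r + r² + … + r^3) = C₀ × r(1−r^3)/(1−r)
        = 11.35 × 0.2580 × (1 − 0.01717) / (1 − 0.2580) = 3.879 mg/L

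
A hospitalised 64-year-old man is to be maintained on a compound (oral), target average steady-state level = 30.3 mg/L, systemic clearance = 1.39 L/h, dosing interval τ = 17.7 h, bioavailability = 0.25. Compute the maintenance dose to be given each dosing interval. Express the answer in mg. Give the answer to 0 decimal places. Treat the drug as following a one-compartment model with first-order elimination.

At steady state, F × (Dose/τ) = Css × CL.
Dose = Css × CL × τ / F = 30.3 × 1.390 × 17.7 / 0.25 = 2982 mg

2982 mg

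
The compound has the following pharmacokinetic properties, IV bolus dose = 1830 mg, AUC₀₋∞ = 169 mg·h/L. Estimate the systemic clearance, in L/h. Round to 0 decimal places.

11 L/h

CL = Dose / AUC = 1830 / 169 = 10.83 L/h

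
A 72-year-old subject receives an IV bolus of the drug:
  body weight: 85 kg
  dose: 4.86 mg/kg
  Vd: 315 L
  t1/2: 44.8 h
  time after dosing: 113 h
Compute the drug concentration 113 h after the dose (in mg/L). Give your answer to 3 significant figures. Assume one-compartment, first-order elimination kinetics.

0.228 mg/L

Total dose = 4.86 × 85 = 413.1 mg
C₀ = Dose / Vd = 413.1 / 315 = 1.311 mg/L
k = ln2 / t½ = 0.693147 / 44.8 = 0.01547 h⁻¹
C = C₀ · e^(−k·t) = 1.311 × e^(−0.01547 × 113)
  = 1.311 × 0.1741 = 0.2282 mg/L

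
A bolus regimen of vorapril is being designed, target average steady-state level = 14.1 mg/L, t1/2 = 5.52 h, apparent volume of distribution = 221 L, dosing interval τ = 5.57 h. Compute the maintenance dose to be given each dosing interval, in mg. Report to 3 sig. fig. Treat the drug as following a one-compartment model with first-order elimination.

k = ln2 / t½ = 0.693147 / 5.52 = 0.1256 h⁻¹
CL = k × Vd = 0.1256 × 221 = 27.76 L/h
At steady state, Dose/τ = Css × CL.
Dose = Css × CL × τ = 14.1 × 27.76 × 5.57 = 2180 mg

2180 mg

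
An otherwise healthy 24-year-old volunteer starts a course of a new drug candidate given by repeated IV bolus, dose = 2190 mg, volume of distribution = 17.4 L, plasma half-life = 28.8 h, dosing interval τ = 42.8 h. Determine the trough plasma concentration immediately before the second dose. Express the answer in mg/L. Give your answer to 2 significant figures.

C₀ per dose = Dose / Vd = 2190 / 17.4 = 125.9 mg/L
k = ln2 / t½ = 0.693147 / 28.8 = 0.02407 h⁻¹
Fraction remaining after one interval: r = e^(−kτ) = e^(−0.02407 × 42.8) = 0.3569
Before dose 2, 1 dose has been given (aged 1τ).
C_trough = C₀ × r = 125.9 × 0.3569 = 44.93 mg/L

45 mg/L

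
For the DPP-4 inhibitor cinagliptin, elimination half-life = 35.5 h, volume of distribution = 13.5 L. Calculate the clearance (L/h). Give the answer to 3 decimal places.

k = ln2 / t½ = 0.693147 / 35.5 = 0.01953 h⁻¹
CL = k × Vd = 0.01953 × 13.5 = 0.2637 L/h

0.264 L/h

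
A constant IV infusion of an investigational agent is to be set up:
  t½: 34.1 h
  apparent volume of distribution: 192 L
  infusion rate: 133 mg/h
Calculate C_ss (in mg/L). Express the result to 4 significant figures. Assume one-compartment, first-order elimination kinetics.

k = ln2 / t½ = 0.693147 / 34.1 = 0.02033 h⁻¹
CL = k × Vd = 0.02033 × 192 = 3.903 L/h
At steady state Css = R₀ / CL = 133 / 3.903 = 34.08 mg/L

34.08 mg/L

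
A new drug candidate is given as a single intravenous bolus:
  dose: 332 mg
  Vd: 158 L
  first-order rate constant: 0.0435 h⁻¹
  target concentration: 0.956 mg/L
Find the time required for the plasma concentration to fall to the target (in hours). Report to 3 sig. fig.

18.1 h

C₀ = Dose / Vd = 332.0 / 158 = 2.101 mg/L
t = ln(C₀ / C) / k = ln(2.101 / 0.956) / 0.04350
  = ln(2.198) / 0.04350 = 0.7875 / 0.04350 = 18.10 h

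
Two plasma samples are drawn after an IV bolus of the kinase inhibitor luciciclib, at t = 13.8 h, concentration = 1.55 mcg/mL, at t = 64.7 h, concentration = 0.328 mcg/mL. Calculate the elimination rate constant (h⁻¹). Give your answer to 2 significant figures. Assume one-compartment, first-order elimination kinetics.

0.031 h⁻¹

k = ln(C₁/C₂) / (t₂ − t₁) = ln(1.55/0.328) / (64.7 − 13.8)
  = 1.553 / 50.90 = 0.03051 h⁻¹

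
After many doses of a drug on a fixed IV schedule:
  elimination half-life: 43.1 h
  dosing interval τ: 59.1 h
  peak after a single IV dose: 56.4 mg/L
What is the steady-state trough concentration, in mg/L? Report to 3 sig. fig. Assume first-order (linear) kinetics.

35.5 mg/L

k = ln2 / t½ = 0.693147 / 43.1 = 0.01608 h⁻¹
e^(−kτ) = e^(−0.01608 × 59.1) = 0.3866
Accumulation ratio R = 1 / (1 − e^(−kτ)) = 1 / (1 − 0.3866) = 1.630
Steady-state trough = C₀ × R × e^(−kτ) = 56.4 × 1.630 × 0.3866 = 35.54 mg/L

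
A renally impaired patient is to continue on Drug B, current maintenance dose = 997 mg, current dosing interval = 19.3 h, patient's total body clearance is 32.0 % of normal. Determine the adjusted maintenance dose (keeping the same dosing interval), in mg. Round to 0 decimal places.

319 mg

To keep the same average steady-state level, dosing rate must scale with clearance.
CL ratio = 32.0 / 100 = 0.3200
New dose (same interval) = 997 × 0.3200 = 319.0 mg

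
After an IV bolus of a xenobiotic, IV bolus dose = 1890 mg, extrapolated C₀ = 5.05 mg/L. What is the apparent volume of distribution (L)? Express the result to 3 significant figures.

374 L

Vd = Dose / C₀ = 1890 / 5.05 = 374.3 L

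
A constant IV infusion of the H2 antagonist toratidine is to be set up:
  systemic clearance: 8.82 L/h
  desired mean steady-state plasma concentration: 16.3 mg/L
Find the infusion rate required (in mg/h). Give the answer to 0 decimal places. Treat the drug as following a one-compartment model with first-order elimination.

144 mg/h

At steady state, infusion rate R₀ = Css × CL = 16.3 × 8.820 = 143.8 mg/h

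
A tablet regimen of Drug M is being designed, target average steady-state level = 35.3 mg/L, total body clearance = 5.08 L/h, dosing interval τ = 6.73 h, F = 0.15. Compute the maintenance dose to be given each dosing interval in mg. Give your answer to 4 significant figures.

At steady state, F × (Dose/τ) = Css × CL.
Dose = Css × CL × τ / F = 35.3 × 5.080 × 6.73 / 0.15 = 8046 mg

8046 mg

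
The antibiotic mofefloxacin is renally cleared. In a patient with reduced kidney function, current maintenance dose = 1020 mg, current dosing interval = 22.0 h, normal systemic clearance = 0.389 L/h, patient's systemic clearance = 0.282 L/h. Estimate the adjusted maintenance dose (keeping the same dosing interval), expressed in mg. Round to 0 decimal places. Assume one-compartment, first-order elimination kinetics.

739 mg

To keep the same average steady-state level, dosing rate must scale with clearance.
CL ratio = 0.282 / 0.389 = 0.7249
New dose (same interval) = 1020 × 0.7249 = 739.4 mg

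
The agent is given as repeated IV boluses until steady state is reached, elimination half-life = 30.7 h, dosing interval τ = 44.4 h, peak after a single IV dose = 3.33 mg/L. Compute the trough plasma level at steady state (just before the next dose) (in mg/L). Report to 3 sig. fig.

1.93 mg/L

k = ln2 / t½ = 0.693147 / 30.7 = 0.02258 h⁻¹
e^(−kτ) = e^(−0.02258 × 44.4) = 0.3669
Accumulation ratio R = 1 / (1 − e^(−kτ)) = 1 / (1 − 0.3669) = 1.580
Steady-state trough = C₀ × R × e^(−kτ) = 3.33 × 1.580 × 0.3669 = 1.930 mg/L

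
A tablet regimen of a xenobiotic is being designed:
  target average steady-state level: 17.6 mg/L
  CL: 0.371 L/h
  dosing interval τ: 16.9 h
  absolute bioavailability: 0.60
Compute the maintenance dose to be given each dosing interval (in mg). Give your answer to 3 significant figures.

184 mg

At steady state, F × (Dose/τ) = Css × CL.
Dose = Css × CL × τ / F = 17.6 × 0.3710 × 16.9 / 0.60 = 183.9 mg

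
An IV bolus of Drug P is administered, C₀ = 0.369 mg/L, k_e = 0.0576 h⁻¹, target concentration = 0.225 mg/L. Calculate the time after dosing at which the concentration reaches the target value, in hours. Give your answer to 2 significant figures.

8.6 h

t = ln(C₀ / C) / k = ln(0.3690 / 0.225) / 0.05760
  = ln(1.640) / 0.05760 = 0.4947 / 0.05760 = 8.589 h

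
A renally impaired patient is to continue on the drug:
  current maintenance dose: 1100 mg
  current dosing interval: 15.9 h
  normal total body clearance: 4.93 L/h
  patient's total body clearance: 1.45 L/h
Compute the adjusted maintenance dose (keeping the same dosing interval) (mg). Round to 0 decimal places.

To keep the same average steady-state level, dosing rate must scale with clearance.
CL ratio = 1.45 / 4.93 = 0.2941
New dose (same interval) = 1100 × 0.2941 = 323.5 mg

324 mg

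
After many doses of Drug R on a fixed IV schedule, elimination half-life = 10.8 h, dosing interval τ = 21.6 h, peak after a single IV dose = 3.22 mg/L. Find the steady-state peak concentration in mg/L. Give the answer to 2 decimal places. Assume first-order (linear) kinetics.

k = ln2 / t½ = 0.693147 / 10.8 = 0.06418 h⁻¹
e^(−kτ) = e^(−0.06418 × 21.6) = 0.2500
Accumulation ratio R = 1 / (1 − e^(−kτ)) = 1 / (1 − 0.2500) = 1.333
Steady-state peak = C₀ × R = 3.22 × 1.333 = 4.292 mg/L

4.29 mg/L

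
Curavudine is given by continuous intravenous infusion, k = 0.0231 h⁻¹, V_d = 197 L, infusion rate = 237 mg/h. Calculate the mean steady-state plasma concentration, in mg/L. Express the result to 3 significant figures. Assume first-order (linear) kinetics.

52.1 mg/L

CL = k × Vd = 0.02310 × 197 = 4.551 L/h
At steady state Css = R₀ / CL = 237 / 4.551 = 52.08 mg/L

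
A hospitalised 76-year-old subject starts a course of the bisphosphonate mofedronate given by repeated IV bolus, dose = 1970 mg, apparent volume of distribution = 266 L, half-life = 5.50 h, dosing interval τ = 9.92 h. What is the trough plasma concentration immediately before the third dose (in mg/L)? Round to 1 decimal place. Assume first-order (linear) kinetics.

2.7 mg/L

C₀ per dose = Dose / Vd = 1970 / 266 = 7.406 mg/L
k = ln2 / t½ = 0.693147 / 5.50 = 0.1260 h⁻¹
Fraction remaining after one interval: r = e^(−kτ) = e^(−0.1260 × 9.92) = 0.2865
Before dose 3, 2 doses have been given (aged 1τ, 2τ).
C_trough = C₀ × (r + r²) = 7.406 × (0.2865 + 0.08208) = 2.730 mg/L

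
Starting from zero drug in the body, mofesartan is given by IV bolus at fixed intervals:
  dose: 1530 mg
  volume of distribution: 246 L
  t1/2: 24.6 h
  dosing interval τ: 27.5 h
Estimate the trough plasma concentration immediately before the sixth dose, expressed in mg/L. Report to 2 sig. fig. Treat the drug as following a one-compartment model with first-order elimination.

C₀ per dose = Dose / Vd = 1530 / 246 = 6.220 mg/L
k = ln2 / t½ = 0.693147 / 24.6 = 0.02818 h⁻¹
Fraction remaining after one interval: r = e^(−kτ) = e^(−0.02818 × 27.5) = 0.4607
Before dose 6, 5 doses have been given (aged 1τ, 2τ, 3τ, 4τ, 5τ).
C_trough = C₀ × (r + r² + … + r^5) = C₀ × r(1−r^5)/(1−r)
        = 6.220 × 0.4607 × (1 − 0.02075) / (1 − 0.4607) = 5.203 mg/L

5.2 mg/L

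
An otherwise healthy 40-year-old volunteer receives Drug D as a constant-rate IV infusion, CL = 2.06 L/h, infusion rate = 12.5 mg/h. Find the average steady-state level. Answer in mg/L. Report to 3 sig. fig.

6.07 mg/L

At steady state Css = R₀ / CL = 12.5 / 2.060 = 6.068 mg/L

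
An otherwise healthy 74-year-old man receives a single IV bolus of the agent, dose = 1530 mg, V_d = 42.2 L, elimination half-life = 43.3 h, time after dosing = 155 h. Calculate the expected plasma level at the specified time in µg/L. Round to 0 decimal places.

C₀ = Dose / Vd = 1530 / 42.2 = 36.26 mg/L
k = ln2 / t½ = 0.693147 / 43.3 = 0.01601 h⁻¹
C = C₀ · e^(−k·t) = 36.26 × e^(−0.01601 × 155)
  = 36.26 × 0.08361 = 3.032 mg/L
Convert: 3.032 mg/L × 1000 = 3032 µg/L

3032 µg/L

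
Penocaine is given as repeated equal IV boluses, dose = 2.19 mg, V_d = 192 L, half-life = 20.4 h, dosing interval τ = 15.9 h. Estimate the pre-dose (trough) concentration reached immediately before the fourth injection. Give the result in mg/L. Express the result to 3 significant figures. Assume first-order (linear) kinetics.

0.0128 mg/L

C₀ per dose = Dose / Vd = 2.19 / 192 = 0.01141 mg/L
k = ln2 / t½ = 0.693147 / 20.4 = 0.03398 h⁻¹
Fraction remaining after one interval: r = e^(−kτ) = e^(−0.03398 × 15.9) = 0.5826
Before dose 4, 3 doses have been given (aged 1τ, 2τ, 3τ).
C_trough = C₀ × (r + r² + … + r^3) = C₀ × r(1−r^3)/(1−r)
        = 0.01141 × 0.5826 × (1 − 0.1977) / (1 − 0.5826) = 0.01278 mg/L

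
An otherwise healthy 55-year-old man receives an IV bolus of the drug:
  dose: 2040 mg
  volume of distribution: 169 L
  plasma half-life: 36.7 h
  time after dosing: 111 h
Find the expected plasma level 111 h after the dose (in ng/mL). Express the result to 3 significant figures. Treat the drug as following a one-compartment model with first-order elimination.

1480 ng/mL

C₀ = Dose / Vd = 2040 / 169 = 12.07 mg/L
k = ln2 / t½ = 0.693147 / 36.7 = 0.01889 h⁻¹
C = C₀ · e^(−k·t) = 12.07 × e^(−0.01889 × 111)
  = 12.07 × 0.1229 = 1.483 mg/L
Convert: 1.483 mg/L × 1000 = 1483 ng/mL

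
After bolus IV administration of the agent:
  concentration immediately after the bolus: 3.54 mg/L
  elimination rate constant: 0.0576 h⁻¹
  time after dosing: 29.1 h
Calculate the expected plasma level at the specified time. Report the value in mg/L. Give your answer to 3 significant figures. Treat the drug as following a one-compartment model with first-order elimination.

C = C₀ · e^(−k·t) = 3.540 × e^(−0.05760 × 29.1)
  = 3.540 × 0.1871 = 0.6623 mg/L

0.662 mg/L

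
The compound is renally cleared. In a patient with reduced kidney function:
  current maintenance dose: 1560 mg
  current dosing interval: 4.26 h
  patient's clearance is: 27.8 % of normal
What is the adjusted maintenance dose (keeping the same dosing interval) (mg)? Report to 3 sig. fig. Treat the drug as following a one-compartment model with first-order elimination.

To keep the same average steady-state level, dosing rate must scale with clearance.
CL ratio = 27.8 / 100 = 0.2780
New dose (same interval) = 1560 × 0.2780 = 433.7 mg

434 mg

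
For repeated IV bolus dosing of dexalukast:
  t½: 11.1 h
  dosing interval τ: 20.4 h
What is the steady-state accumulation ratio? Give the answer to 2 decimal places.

k = ln2 / t½ = 0.693147 / 11.1 = 0.06245 h⁻¹
e^(−kτ) = e^(−0.06245 × 20.4) = 0.2797
Accumulation ratio R = 1 / (1 − e^(−kτ)) = 1 / (1 − 0.2797) = 1.388

1.39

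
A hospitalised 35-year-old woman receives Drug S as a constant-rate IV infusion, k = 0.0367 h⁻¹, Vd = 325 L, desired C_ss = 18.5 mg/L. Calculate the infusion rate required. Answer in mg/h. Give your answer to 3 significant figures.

CL = k × Vd = 0.03670 × 325 = 11.93 L/h
At steady state, infusion rate R₀ = Css × CL = 18.5 × 11.93 = 220.7 mg/h

221 mg/h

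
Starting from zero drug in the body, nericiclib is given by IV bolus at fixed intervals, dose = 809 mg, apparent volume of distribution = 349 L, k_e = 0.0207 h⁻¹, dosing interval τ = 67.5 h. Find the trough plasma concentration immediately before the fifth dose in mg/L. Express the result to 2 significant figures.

C₀ per dose = Dose / Vd = 809 / 349 = 2.318 mg/L
Fraction remaining after one interval: r = e^(−kτ) = e^(−0.02070 × 67.5) = 0.2473
Before dose 5, 4 doses have been given (aged 1τ, 2τ, 3τ, 4τ).
C_trough = C₀ × (r + r² + … + r^4) = C₀ × r(1−r^4)/(1−r)
        = 2.318 × 0.2473 × (1 − 0.003740) / (1 − 0.2473) = 0.7587 mg/L

0.76 mg/L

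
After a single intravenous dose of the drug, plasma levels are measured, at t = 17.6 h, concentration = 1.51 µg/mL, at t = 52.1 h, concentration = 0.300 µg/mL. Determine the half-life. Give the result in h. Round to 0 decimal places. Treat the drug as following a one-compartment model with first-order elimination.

15 h

k = ln(C₁/C₂) / (t₂ − t₁) = ln(1.51/0.300) / (52.1 − 17.6)
  = 1.616 / 34.50 = 0.04684 h⁻¹
t½ = ln2 / k = 0.693147 / 0.04684 = 14.80 h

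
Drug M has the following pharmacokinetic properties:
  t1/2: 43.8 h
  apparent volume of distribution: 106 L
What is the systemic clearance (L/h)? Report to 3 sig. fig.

k = ln2 / t½ = 0.693147 / 43.8 = 0.01583 h⁻¹
CL = k × Vd = 0.01583 × 106 = 1.678 L/h

1.68 L/h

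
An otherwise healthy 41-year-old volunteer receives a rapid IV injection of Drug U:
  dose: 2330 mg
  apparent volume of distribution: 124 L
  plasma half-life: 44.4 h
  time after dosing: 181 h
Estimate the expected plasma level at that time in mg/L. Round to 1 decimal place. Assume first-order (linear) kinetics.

1.1 mg/L

C₀ = Dose / Vd = 2330 / 124 = 18.79 mg/L
k = ln2 / t½ = 0.693147 / 44.4 = 0.01561 h⁻¹
C = C₀ · e^(−k·t) = 18.79 × e^(−0.01561 × 181)
  = 18.79 × 0.05928 = 1.114 mg/L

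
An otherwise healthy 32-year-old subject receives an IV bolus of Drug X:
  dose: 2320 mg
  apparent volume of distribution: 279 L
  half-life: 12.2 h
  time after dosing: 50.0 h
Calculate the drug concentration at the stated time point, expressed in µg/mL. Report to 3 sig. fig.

0.485 µg/mL

C₀ = Dose / Vd = 2320 / 279 = 8.315 mg/L
k = ln2 / t½ = 0.693147 / 12.2 = 0.05682 h⁻¹
C = C₀ · e^(−k·t) = 8.315 × e^(−0.05682 × 50.0)
  = 8.315 × 0.05837 = 0.4853 mg/L
(0.4853 mg/L = 0.4853 µg/mL)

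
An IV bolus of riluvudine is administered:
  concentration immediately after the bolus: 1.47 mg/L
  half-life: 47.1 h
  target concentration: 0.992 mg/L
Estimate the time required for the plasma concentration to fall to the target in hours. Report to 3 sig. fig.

26.7 h

k = ln2 / t½ = 0.693147 / 47.1 = 0.01472 h⁻¹
t = ln(C₀ / C) / k = ln(1.470 / 0.992) / 0.01472
  = ln(1.482) / 0.01472 = 0.3934 / 0.01472 = 26.73 h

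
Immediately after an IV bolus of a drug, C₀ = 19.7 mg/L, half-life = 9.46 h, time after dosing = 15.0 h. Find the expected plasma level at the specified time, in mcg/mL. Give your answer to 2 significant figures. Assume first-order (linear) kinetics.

k = ln2 / t½ = 0.693147 / 9.46 = 0.07327 h⁻¹
C = C₀ · e^(−k·t) = 19.70 × e^(−0.07327 × 15.0)
  = 19.70 × 0.3332 = 6.564 mg/L
(6.564 mg/L = 6.564 mcg/mL)

6.6 mcg/mL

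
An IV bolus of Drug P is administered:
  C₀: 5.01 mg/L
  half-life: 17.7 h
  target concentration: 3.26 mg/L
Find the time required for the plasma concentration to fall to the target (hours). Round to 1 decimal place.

k = ln2 / t½ = 0.693147 / 17.7 = 0.03916 h⁻¹
t = ln(C₀ / C) / k = ln(5.010 / 3.26) / 0.03916
  = ln(1.537) / 0.03916 = 0.4298 / 0.03916 = 10.98 h

11.0 h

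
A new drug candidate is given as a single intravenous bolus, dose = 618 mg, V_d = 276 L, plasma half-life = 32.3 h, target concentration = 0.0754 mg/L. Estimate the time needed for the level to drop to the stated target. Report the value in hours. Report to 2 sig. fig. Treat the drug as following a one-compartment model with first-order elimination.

160 h

C₀ = Dose / Vd = 618.0 / 276 = 2.239 mg/L
k = ln2 / t½ = 0.693147 / 32.3 = 0.02146 h⁻¹
t = ln(C₀ / C) / k = ln(2.239 / 0.0754) / 0.02146
  = ln(29.69) / 0.02146 = 3.391 / 0.02146 = 158.0 h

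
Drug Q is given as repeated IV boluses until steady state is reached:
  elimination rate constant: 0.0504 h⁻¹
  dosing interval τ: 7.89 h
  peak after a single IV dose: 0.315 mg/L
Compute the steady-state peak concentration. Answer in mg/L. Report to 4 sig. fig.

0.9601 mg/L

e^(−kτ) = e^(−0.05040 × 7.89) = 0.6719
Accumulation ratio R = 1 / (1 − e^(−kτ)) = 1 / (1 − 0.6719) = 3.048
Steady-state peak = C₀ × R = 0.315 × 3.048 = 0.9601 mg/L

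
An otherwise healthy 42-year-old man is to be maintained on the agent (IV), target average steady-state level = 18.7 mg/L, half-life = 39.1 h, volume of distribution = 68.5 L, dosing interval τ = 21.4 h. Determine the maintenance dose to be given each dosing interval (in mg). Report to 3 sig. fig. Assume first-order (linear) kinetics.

486 mg

k = ln2 / t½ = 0.693147 / 39.1 = 0.01773 h⁻¹
CL = k × Vd = 0.01773 × 68.5 = 1.215 L/h
At steady state, Dose/τ = Css × CL.
Dose = Css × CL × τ = 18.7 × 1.215 × 21.4 = 486.2 mg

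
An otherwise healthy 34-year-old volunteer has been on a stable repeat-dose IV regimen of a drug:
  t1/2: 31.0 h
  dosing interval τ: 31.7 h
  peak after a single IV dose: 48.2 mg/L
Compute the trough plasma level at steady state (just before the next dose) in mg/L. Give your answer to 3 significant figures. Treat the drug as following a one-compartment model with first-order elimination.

k = ln2 / t½ = 0.693147 / 31.0 = 0.02236 h⁻¹
e^(−kτ) = e^(−0.02236 × 31.7) = 0.4922
Accumulation ratio R = 1 / (1 − e^(−kτ)) = 1 / (1 − 0.4922) = 1.969
Steady-state trough = C₀ × R × e^(−kτ) = 48.2 × 1.969 × 0.4922 = 46.71 mg/L

46.7 mg/L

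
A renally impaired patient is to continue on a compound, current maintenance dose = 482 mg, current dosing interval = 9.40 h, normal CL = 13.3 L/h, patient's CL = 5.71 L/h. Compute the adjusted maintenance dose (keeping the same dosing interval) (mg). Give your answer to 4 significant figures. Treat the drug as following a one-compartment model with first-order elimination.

206.9 mg

To keep the same average steady-state level, dosing rate must scale with clearance.
CL ratio = 5.71 / 13.3 = 0.4293
New dose (same interval) = 482 × 0.4293 = 206.9 mg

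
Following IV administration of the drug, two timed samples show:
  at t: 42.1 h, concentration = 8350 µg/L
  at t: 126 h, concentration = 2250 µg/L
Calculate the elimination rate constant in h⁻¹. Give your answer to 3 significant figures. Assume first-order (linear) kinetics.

k = ln(C₁/C₂) / (t₂ − t₁) = ln(8350/2250) / (126 − 42.1)
  = 1.311 / 83.90 = 0.01563 h⁻¹

0.0156 h⁻¹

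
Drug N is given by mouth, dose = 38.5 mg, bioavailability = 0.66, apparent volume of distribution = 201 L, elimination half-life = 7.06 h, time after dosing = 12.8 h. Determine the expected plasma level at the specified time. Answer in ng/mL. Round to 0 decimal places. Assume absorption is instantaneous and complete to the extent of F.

36 ng/mL

Amount reaching circulation = F × Dose = 0.66 × 38.50 = 25.41 mg
C₀ = F·Dose / Vd = 25.41 / 201 = 0.1264 mg/L
k = ln2 / t½ = 0.693147 / 7.06 = 0.09818 h⁻¹
C = C₀ · e^(−k·t) = 0.1264 × e^(−0.09818 × 12.8)
  = 0.1264 × 0.2846 = 0.03597 mg/L
Convert: 0.03597 mg/L × 1000 = 35.97 ng/mL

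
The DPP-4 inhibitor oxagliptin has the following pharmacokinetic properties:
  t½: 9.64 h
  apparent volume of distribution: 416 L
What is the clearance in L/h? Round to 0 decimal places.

k = ln2 / t½ = 0.693147 / 9.64 = 0.07190 h⁻¹
CL = k × Vd = 0.07190 × 416 = 29.91 L/h

30 L/h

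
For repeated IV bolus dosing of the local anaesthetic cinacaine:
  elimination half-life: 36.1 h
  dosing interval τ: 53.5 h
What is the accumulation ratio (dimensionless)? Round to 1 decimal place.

k = ln2 / t½ = 0.693147 / 36.1 = 0.01920 h⁻¹
e^(−kτ) = e^(−0.01920 × 53.5) = 0.3580
Accumulation ratio R = 1 / (1 − e^(−kτ)) = 1 / (1 − 0.3580) = 1.558

1.6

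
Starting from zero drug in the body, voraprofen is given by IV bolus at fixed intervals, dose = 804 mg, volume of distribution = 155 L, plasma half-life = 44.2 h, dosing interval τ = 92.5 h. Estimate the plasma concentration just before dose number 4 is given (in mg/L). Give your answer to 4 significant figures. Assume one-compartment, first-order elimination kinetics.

1.568 mg/L

C₀ per dose = Dose / Vd = 804 / 155 = 5.187 mg/L
k = ln2 / t½ = 0.693147 / 44.2 = 0.01568 h⁻¹
Fraction remaining after one interval: r = e^(−kτ) = e^(−0.01568 × 92.5) = 0.2345
Before dose 4, 3 doses have been given (aged 1τ, 2τ, 3τ).
C_trough = C₀ × (r + r² + … + r^3) = C₀ × r(1−r^3)/(1−r)
        = 5.187 × 0.2345 × (1 − 0.01290) / (1 − 0.2345) = 1.568 mg/L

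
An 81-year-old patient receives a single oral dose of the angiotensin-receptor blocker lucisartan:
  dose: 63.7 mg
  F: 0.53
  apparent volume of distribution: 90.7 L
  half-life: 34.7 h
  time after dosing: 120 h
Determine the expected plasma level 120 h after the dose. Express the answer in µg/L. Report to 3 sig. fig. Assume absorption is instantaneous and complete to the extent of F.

33.9 µg/L

Amount reaching circulation = F × Dose = 0.53 × 63.70 = 33.76 mg
C₀ = F·Dose / Vd = 33.76 / 90.7 = 0.3722 mg/L
k = ln2 / t½ = 0.693147 / 34.7 = 0.01998 h⁻¹
C = C₀ · e^(−k·t) = 0.3722 × e^(−0.01998 × 120)
  = 0.3722 × 0.09094 = 0.03385 mg/L
Convert: 0.03385 mg/L × 1000 = 33.85 µg/L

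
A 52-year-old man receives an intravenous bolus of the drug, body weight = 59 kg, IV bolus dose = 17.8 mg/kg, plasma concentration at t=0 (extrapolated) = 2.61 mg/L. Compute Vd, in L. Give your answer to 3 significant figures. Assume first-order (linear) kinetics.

402 L

Dose = 17.8 × 59 = 1050 mg
Vd = Dose / C₀ = 1050 / 2.61 = 402.3 L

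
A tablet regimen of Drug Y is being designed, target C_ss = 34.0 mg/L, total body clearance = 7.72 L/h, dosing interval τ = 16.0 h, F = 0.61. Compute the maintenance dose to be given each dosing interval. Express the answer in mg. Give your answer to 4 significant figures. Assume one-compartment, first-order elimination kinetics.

6885 mg

At steady state, F × (Dose/τ) = Css × CL.
Dose = Css × CL × τ / F = 34.0 × 7.720 × 16.0 / 0.61 = 6885 mg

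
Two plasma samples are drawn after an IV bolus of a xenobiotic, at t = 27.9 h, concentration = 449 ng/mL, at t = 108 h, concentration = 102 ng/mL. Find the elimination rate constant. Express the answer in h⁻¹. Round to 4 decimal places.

k = ln(C₁/C₂) / (t₂ − t₁) = ln(449/102) / (108 − 27.9)
  = 1.482 / 80.10 = 0.01850 h⁻¹

0.0185 h⁻¹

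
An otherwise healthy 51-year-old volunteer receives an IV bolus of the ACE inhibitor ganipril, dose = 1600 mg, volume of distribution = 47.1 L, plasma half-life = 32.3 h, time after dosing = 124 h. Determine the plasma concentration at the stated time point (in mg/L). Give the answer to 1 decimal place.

2.4 mg/L

C₀ = Dose / Vd = 1600 / 47.1 = 33.97 mg/L
k = ln2 / t½ = 0.693147 / 32.3 = 0.02146 h⁻¹
C = C₀ · e^(−k·t) = 33.97 × e^(−0.02146 × 124)
  = 33.97 × 0.06988 = 2.374 mg/L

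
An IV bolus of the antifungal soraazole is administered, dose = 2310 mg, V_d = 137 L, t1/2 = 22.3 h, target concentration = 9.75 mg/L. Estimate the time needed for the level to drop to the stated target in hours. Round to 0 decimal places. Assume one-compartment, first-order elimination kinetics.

C₀ = Dose / Vd = 2310 / 137 = 16.86 mg/L
k = ln2 / t½ = 0.693147 / 22.3 = 0.03108 h⁻¹
t = ln(C₀ / C) / k = ln(16.86 / 9.75) / 0.03108
  = ln(1.729) / 0.03108 = 0.5475 / 0.03108 = 17.62 h

18 h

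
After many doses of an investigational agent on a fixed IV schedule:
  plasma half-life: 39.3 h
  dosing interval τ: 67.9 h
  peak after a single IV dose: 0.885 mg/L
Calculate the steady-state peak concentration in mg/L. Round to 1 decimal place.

1.3 mg/L

k = ln2 / t½ = 0.693147 / 39.3 = 0.01764 h⁻¹
e^(−kτ) = e^(−0.01764 × 67.9) = 0.3019
Accumulation ratio R = 1 / (1 − e^(−kτ)) = 1 / (1 − 0.3019) = 1.432
Steady-state peak = C₀ × R = 0.885 × 1.432 = 1.267 mg/L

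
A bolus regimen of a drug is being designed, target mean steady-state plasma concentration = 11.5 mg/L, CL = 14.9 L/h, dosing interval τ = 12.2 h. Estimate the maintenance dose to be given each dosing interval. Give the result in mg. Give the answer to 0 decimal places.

At steady state, Dose/τ = Css × CL.
Dose = Css × CL × τ = 11.5 × 14.90 × 12.2 = 2090 mg

2090 mg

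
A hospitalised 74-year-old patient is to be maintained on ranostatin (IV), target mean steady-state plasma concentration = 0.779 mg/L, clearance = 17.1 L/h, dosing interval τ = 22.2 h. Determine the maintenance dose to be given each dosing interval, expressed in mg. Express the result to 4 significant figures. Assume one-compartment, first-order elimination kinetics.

At steady state, Dose/τ = Css × CL.
Dose = Css × CL × τ = 0.779 × 17.10 × 22.2 = 295.7 mg

295.7 mg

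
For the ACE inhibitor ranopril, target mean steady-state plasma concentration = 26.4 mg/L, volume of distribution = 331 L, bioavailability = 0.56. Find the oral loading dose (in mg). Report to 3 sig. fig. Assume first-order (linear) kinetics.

LD = Css × Vd / F = 26.4 × 331 / 0.56 = 15600 mg

15600 mg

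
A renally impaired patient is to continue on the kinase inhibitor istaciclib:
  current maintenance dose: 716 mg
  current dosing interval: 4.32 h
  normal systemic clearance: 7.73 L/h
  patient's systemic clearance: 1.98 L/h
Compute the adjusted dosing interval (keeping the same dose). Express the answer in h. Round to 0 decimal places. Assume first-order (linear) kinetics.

17 h

To keep the same average steady-state level, dosing rate must scale with clearance.
CL ratio = 1.98 / 7.73 = 0.2561
New interval (same dose) = 4.32 / 0.2561 = 16.87 h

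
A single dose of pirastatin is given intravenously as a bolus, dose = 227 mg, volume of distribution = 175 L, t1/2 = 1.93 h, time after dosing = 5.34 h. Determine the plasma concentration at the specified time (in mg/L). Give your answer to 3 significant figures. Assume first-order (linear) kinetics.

C₀ = Dose / Vd = 227.0 / 175 = 1.297 mg/L
k = ln2 / t½ = 0.693147 / 1.93 = 0.3591 h⁻¹
C = C₀ · e^(−k·t) = 1.297 × e^(−0.3591 × 5.34)
  = 1.297 × 0.1470 = 0.1907 mg/L

0.191 mg/L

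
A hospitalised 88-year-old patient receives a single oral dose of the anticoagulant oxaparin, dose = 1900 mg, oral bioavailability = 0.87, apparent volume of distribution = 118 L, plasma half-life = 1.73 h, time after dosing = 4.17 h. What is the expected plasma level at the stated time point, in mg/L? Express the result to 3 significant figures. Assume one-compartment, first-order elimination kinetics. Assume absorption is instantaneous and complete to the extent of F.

2.64 mg/L

Amount reaching circulation = F × Dose = 0.87 × 1900 = 1653 mg
C₀ = F·Dose / Vd = 1653 / 118 = 14.01 mg/L
k = ln2 / t½ = 0.693147 / 1.73 = 0.4007 h⁻¹
C = C₀ · e^(−k·t) = 14.01 × e^(−0.4007 × 4.17)
  = 14.01 × 0.1881 = 2.635 mg/L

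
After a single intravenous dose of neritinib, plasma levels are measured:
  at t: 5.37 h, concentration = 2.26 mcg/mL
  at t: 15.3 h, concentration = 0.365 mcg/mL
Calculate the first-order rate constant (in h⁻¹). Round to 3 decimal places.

0.184 h⁻¹

k = ln(C₁/C₂) / (t₂ − t₁) = ln(2.26/0.365) / (15.3 − 5.37)
  = 1.823 / 9.930 = 0.1836 h⁻¹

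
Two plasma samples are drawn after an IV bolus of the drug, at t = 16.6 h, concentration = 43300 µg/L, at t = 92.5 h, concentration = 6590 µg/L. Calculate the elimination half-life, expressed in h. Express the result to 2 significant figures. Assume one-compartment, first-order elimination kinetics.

k = ln(C₁/C₂) / (t₂ − t₁) = ln(43300/6590) / (92.5 − 16.6)
  = 1.883 / 75.90 = 0.02481 h⁻¹
t½ = ln2 / k = 0.693147 / 0.02481 = 27.94 h

28 h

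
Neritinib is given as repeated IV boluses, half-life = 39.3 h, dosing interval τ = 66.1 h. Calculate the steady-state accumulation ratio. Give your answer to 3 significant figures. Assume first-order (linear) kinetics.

k = ln2 / t½ = 0.693147 / 39.3 = 0.01764 h⁻¹
e^(−kτ) = e^(−0.01764 × 66.1) = 0.3116
Accumulation ratio R = 1 / (1 − e^(−kτ)) = 1 / (1 − 0.3116) = 1.453

1.45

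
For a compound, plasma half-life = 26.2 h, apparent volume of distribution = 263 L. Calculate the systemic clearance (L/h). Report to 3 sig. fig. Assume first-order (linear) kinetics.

6.96 L/h

k = ln2 / t½ = 0.693147 / 26.2 = 0.02646 h⁻¹
CL = k × Vd = 0.02646 × 263 = 6.959 L/h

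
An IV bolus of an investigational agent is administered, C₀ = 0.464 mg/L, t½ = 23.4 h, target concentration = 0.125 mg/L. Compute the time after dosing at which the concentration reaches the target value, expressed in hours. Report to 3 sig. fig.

44.3 h

k = ln2 / t½ = 0.693147 / 23.4 = 0.02962 h⁻¹
t = ln(C₀ / C) / k = ln(0.4640 / 0.125) / 0.02962
  = ln(3.712) / 0.02962 = 1.312 / 0.02962 = 44.29 h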